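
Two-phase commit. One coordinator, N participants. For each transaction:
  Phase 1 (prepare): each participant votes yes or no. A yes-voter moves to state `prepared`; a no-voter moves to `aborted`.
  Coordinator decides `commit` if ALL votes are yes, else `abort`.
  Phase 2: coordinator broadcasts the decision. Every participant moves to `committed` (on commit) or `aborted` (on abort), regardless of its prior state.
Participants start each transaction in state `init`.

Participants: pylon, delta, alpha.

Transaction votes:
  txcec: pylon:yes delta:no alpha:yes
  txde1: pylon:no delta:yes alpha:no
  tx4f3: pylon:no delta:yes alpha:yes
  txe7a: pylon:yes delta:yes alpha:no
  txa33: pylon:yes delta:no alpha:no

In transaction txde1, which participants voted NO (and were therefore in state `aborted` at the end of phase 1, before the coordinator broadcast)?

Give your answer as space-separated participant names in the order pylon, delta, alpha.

Txn txde1 phase 1: pylon no -> aborted; delta yes -> prepared; alpha no -> aborted

Answer: pylon alpha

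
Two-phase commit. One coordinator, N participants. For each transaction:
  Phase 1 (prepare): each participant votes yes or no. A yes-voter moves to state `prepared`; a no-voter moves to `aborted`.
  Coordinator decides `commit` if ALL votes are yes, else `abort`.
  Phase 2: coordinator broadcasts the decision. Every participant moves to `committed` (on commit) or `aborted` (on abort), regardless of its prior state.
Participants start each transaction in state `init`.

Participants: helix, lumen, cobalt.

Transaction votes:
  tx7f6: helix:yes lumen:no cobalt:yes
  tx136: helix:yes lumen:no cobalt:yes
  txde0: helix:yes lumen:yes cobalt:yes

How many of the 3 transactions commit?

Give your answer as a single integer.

Answer: 1

Derivation:
tx7f6: no from lumen -> abort (commits=0)
tx136: no from lumen -> abort (commits=0)
txde0: all yes -> commit (commits=1)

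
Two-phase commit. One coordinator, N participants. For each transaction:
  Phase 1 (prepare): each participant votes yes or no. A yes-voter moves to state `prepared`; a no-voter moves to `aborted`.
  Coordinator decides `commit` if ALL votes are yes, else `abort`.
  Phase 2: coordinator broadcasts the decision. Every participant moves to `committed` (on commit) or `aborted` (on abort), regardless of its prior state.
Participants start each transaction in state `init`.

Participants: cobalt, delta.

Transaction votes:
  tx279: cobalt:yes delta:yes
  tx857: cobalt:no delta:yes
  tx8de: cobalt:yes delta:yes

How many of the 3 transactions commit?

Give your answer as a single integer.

tx279: all yes -> commit (commits=1)
tx857: no from cobalt -> abort (commits=1)
tx8de: all yes -> commit (commits=2)

Answer: 2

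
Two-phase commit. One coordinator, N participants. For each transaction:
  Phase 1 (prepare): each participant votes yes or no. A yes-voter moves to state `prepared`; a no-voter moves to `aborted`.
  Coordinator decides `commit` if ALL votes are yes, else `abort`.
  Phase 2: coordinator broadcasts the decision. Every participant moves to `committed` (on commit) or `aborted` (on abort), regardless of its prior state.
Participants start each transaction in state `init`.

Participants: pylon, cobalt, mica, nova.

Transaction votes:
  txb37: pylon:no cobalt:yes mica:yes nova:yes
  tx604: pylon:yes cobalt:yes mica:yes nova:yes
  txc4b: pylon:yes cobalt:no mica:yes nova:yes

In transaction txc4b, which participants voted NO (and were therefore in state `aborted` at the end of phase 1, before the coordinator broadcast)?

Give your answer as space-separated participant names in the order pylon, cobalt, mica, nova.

Txn txc4b phase 1: pylon yes -> prepared; cobalt no -> aborted; mica yes -> prepared; nova yes -> prepared

Answer: cobalt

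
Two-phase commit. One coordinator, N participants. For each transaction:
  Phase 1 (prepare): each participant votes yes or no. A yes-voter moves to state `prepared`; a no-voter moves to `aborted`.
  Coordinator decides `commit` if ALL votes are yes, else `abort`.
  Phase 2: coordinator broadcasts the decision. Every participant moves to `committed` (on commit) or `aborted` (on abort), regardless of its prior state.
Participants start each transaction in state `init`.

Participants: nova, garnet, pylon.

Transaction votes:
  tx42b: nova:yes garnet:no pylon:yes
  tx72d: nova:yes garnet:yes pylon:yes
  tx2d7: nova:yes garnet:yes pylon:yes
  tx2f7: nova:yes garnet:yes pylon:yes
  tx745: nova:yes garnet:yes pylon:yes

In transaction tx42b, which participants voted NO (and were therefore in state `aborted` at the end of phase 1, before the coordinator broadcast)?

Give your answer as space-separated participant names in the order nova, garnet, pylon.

Txn tx42b phase 1: nova yes -> prepared; garnet no -> aborted; pylon yes -> prepared

Answer: garnet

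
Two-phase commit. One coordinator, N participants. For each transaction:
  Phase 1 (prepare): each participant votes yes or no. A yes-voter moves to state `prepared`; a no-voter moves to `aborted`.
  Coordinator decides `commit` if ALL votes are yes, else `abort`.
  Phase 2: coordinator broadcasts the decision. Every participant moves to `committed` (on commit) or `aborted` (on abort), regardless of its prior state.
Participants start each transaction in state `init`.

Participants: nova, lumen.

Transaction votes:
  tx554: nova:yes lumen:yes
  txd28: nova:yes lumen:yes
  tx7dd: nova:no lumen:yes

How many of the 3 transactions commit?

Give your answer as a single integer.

tx554: all yes -> commit (commits=1)
txd28: all yes -> commit (commits=2)
tx7dd: no from nova -> abort (commits=2)

Answer: 2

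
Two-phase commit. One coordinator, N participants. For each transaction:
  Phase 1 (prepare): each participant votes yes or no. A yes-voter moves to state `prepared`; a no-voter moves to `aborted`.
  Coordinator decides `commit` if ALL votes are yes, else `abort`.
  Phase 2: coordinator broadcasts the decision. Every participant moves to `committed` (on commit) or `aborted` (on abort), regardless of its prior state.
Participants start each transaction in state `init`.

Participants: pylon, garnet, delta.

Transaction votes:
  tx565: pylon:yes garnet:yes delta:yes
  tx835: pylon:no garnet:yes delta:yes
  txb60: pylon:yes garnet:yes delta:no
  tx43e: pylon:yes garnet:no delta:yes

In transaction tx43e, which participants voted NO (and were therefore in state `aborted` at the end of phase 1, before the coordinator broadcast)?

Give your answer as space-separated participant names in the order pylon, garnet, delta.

Txn tx43e phase 1: pylon yes -> prepared; garnet no -> aborted; delta yes -> prepared

Answer: garnet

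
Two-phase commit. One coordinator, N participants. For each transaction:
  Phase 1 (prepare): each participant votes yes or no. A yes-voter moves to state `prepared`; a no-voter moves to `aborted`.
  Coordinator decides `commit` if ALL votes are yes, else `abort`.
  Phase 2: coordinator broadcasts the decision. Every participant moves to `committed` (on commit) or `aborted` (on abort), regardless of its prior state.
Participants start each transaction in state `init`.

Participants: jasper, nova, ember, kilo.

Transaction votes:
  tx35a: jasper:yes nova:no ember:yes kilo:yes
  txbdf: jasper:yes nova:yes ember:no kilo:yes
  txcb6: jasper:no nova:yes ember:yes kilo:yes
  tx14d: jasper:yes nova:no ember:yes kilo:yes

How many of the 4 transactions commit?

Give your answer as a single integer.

Answer: 0

Derivation:
tx35a: no from nova -> abort (commits=0)
txbdf: no from ember -> abort (commits=0)
txcb6: no from jasper -> abort (commits=0)
tx14d: no from nova -> abort (commits=0)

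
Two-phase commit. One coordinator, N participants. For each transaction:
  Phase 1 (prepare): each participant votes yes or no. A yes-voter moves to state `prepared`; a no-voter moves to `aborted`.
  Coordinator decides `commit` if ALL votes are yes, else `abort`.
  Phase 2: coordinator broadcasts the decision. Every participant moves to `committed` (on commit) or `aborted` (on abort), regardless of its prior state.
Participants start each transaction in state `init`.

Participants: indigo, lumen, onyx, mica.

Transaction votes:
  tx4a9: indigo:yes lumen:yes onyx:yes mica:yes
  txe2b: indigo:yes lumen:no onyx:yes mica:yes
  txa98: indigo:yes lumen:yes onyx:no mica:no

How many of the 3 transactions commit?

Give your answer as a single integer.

Answer: 1

Derivation:
tx4a9: all yes -> commit (commits=1)
txe2b: no from lumen -> abort (commits=1)
txa98: no from onyx, mica -> abort (commits=1)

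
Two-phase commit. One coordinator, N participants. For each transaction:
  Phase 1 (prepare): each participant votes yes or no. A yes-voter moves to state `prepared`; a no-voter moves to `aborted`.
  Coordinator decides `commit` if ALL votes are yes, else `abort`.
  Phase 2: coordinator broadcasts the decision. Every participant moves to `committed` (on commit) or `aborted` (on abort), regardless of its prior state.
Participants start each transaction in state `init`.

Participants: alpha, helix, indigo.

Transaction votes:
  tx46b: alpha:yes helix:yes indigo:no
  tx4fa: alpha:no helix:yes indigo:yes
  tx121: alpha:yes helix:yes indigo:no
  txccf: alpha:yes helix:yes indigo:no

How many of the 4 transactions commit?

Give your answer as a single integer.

tx46b: no from indigo -> abort (commits=0)
tx4fa: no from alpha -> abort (commits=0)
tx121: no from indigo -> abort (commits=0)
txccf: no from indigo -> abort (commits=0)

Answer: 0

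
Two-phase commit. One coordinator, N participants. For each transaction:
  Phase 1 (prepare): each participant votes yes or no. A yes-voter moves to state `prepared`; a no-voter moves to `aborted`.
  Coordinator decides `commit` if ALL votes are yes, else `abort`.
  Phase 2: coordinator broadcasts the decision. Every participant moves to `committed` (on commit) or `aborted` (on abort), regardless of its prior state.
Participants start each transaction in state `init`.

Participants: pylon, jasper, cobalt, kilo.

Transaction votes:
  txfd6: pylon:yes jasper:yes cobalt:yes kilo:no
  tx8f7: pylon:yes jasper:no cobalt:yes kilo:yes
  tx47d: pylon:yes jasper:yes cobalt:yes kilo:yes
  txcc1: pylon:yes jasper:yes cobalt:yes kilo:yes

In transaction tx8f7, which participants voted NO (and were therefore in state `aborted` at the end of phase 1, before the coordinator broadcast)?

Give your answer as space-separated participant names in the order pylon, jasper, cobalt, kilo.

Answer: jasper

Derivation:
Txn tx8f7 phase 1: pylon yes -> prepared; jasper no -> aborted; cobalt yes -> prepared; kilo yes -> prepared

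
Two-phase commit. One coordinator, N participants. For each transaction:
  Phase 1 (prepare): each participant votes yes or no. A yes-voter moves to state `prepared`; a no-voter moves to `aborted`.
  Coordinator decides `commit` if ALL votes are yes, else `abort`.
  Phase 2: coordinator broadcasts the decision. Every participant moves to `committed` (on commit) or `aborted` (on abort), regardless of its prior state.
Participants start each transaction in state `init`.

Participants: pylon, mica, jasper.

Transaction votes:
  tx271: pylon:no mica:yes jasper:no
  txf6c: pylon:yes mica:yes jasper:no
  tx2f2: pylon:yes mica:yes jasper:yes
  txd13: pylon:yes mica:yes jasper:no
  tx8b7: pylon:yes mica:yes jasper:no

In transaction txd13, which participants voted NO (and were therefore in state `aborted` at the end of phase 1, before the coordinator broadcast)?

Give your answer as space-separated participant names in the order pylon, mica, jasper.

Txn txd13 phase 1: pylon yes -> prepared; mica yes -> prepared; jasper no -> aborted

Answer: jasper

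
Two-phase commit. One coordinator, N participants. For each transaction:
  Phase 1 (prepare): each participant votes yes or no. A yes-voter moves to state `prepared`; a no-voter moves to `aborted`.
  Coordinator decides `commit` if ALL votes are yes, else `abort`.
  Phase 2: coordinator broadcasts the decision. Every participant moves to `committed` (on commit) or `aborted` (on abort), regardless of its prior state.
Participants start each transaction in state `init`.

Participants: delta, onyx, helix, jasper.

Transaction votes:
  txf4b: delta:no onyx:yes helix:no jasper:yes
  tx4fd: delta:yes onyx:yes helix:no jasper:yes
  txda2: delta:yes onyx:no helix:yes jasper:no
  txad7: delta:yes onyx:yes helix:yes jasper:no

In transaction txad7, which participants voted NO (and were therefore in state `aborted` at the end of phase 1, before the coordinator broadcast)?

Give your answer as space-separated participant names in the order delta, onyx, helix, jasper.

Txn txad7 phase 1: delta yes -> prepared; onyx yes -> prepared; helix yes -> prepared; jasper no -> aborted

Answer: jasper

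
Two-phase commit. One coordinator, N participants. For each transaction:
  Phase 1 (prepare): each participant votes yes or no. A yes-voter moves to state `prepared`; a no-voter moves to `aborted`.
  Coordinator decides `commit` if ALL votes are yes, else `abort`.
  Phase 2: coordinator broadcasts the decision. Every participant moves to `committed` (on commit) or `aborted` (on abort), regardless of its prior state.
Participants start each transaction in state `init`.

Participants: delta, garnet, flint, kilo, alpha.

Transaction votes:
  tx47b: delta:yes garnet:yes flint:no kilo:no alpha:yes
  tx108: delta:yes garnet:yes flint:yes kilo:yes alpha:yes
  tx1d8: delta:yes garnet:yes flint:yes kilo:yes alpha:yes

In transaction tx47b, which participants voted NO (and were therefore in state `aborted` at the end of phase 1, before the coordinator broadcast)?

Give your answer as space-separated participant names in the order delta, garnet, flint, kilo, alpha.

Txn tx47b phase 1: delta yes -> prepared; garnet yes -> prepared; flint no -> aborted; kilo no -> aborted; alpha yes -> prepared

Answer: flint kilo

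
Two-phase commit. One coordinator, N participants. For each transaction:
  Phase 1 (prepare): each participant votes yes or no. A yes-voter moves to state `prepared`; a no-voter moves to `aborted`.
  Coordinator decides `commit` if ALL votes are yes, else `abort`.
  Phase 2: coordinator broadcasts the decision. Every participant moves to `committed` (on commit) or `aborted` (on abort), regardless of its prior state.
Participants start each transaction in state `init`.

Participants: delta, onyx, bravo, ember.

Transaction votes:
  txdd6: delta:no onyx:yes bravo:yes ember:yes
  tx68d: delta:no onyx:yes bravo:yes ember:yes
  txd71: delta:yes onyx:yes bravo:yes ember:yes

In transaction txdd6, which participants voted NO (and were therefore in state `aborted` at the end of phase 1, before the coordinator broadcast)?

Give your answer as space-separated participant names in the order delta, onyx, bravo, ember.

Txn txdd6 phase 1: delta no -> aborted; onyx yes -> prepared; bravo yes -> prepared; ember yes -> prepared

Answer: delta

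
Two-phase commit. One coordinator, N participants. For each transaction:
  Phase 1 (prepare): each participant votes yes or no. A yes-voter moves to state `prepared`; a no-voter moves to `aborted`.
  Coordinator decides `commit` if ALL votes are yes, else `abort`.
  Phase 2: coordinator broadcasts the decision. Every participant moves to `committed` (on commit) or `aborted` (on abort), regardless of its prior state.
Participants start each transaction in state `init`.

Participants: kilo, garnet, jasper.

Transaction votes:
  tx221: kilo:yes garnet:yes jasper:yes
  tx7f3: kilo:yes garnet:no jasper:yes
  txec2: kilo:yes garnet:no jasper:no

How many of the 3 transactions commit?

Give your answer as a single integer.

tx221: all yes -> commit (commits=1)
tx7f3: no from garnet -> abort (commits=1)
txec2: no from garnet, jasper -> abort (commits=1)

Answer: 1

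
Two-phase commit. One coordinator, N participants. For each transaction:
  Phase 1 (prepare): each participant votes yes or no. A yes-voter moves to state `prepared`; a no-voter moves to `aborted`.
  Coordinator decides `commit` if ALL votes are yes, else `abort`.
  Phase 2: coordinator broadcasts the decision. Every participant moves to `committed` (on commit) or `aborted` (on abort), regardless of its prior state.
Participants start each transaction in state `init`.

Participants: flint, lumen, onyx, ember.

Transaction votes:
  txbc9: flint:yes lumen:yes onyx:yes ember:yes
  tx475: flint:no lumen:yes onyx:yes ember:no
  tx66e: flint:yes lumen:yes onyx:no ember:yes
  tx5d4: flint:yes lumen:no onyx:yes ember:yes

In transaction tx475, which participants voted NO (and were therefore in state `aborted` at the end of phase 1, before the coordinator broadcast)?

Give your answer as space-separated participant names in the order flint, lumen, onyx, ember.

Answer: flint ember

Derivation:
Txn tx475 phase 1: flint no -> aborted; lumen yes -> prepared; onyx yes -> prepared; ember no -> aborted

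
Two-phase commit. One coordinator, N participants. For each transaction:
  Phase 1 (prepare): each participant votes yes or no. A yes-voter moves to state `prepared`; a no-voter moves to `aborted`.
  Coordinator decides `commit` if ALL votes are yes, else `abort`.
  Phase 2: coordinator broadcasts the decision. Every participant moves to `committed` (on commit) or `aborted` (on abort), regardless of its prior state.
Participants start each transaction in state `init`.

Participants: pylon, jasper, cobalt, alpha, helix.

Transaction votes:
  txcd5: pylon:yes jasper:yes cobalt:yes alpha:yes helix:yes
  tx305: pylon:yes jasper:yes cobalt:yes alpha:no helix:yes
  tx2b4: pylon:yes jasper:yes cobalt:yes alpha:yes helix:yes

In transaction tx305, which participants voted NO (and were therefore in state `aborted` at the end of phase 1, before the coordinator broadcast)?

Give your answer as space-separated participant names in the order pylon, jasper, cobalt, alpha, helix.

Txn tx305 phase 1: pylon yes -> prepared; jasper yes -> prepared; cobalt yes -> prepared; alpha no -> aborted; helix yes -> prepared

Answer: alpha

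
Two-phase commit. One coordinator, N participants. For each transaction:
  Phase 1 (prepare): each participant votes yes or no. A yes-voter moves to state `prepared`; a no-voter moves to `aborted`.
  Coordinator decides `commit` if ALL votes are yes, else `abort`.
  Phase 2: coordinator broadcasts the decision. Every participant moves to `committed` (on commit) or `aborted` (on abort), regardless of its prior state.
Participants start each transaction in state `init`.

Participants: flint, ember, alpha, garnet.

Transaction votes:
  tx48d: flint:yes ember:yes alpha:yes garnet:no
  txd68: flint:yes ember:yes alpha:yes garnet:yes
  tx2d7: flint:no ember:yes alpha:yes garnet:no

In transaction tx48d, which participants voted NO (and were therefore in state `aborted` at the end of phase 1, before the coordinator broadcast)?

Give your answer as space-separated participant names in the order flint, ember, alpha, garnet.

Answer: garnet

Derivation:
Txn tx48d phase 1: flint yes -> prepared; ember yes -> prepared; alpha yes -> prepared; garnet no -> aborted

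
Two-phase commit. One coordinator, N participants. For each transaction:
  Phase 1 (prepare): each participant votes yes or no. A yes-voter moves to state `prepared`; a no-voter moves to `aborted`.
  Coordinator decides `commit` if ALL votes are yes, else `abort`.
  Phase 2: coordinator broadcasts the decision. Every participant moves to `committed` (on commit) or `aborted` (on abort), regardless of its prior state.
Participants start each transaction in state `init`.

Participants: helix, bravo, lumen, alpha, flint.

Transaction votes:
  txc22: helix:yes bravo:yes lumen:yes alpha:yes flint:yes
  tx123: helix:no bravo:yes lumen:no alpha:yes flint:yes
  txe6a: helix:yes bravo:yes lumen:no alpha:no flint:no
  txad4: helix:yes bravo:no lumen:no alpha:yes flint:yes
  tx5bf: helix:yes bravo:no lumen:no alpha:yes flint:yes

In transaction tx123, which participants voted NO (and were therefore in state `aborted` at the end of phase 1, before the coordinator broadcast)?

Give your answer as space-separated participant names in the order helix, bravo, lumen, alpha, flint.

Answer: helix lumen

Derivation:
Txn tx123 phase 1: helix no -> aborted; bravo yes -> prepared; lumen no -> aborted; alpha yes -> prepared; flint yes -> prepared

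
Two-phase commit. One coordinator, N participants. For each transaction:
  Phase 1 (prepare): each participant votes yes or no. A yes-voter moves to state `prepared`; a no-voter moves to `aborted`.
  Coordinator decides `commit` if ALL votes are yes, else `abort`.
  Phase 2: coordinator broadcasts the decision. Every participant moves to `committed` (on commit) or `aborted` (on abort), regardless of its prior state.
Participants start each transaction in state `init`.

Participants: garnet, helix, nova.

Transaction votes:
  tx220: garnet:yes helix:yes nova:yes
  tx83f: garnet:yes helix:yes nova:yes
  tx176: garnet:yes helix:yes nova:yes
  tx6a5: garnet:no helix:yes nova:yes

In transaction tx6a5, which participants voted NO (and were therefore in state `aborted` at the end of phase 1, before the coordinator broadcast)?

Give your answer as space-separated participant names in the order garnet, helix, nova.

Txn tx6a5 phase 1: garnet no -> aborted; helix yes -> prepared; nova yes -> prepared

Answer: garnet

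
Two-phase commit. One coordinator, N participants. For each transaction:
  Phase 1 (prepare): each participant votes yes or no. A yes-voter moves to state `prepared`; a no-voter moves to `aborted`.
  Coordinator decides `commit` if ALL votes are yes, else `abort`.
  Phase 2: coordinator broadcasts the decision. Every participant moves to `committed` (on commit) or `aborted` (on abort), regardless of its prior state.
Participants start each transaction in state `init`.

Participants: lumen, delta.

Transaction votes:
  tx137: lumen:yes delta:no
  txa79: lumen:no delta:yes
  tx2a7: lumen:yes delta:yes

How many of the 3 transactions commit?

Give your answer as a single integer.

tx137: no from delta -> abort (commits=0)
txa79: no from lumen -> abort (commits=0)
tx2a7: all yes -> commit (commits=1)

Answer: 1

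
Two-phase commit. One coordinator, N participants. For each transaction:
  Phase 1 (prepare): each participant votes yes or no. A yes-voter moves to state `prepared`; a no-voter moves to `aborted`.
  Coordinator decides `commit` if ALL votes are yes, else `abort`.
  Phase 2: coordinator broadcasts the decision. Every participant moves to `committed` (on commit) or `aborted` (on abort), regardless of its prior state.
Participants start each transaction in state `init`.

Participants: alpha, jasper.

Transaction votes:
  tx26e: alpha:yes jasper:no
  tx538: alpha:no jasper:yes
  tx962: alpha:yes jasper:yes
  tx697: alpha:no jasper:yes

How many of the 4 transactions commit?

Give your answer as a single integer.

tx26e: no from jasper -> abort (commits=0)
tx538: no from alpha -> abort (commits=0)
tx962: all yes -> commit (commits=1)
tx697: no from alpha -> abort (commits=1)

Answer: 1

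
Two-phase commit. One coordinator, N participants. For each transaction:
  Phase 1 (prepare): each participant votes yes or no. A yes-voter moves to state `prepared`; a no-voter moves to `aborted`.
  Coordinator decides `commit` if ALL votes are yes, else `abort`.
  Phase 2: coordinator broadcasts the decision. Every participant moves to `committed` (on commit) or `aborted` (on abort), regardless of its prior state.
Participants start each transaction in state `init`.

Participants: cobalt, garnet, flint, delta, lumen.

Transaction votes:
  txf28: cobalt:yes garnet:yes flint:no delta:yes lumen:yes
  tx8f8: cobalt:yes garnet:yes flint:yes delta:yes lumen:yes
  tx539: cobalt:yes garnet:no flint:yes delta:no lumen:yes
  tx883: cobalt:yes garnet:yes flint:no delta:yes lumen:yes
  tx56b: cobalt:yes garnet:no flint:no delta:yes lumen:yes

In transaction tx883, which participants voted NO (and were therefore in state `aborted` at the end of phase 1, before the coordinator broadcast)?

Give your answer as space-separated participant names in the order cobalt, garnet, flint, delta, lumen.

Answer: flint

Derivation:
Txn tx883 phase 1: cobalt yes -> prepared; garnet yes -> prepared; flint no -> aborted; delta yes -> prepared; lumen yes -> prepared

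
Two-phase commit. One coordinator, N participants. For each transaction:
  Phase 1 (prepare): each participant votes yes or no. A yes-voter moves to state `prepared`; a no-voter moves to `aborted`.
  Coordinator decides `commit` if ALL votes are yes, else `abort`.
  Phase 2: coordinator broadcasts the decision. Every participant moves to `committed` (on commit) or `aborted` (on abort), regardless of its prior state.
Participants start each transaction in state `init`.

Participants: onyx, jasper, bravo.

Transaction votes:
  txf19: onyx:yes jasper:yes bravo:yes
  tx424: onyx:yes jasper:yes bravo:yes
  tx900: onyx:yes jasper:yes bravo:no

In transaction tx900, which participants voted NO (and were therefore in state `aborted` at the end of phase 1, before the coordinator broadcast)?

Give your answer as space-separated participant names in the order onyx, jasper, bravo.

Txn tx900 phase 1: onyx yes -> prepared; jasper yes -> prepared; bravo no -> aborted

Answer: bravo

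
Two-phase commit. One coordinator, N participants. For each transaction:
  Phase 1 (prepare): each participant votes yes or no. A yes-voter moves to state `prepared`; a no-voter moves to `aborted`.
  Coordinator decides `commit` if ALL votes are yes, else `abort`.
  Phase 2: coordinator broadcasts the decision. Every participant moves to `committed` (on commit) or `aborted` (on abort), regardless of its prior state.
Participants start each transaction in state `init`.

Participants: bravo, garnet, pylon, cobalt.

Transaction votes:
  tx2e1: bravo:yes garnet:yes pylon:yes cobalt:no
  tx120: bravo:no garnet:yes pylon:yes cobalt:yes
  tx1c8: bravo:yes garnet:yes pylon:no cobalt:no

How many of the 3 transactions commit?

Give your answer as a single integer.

tx2e1: no from cobalt -> abort (commits=0)
tx120: no from bravo -> abort (commits=0)
tx1c8: no from pylon, cobalt -> abort (commits=0)

Answer: 0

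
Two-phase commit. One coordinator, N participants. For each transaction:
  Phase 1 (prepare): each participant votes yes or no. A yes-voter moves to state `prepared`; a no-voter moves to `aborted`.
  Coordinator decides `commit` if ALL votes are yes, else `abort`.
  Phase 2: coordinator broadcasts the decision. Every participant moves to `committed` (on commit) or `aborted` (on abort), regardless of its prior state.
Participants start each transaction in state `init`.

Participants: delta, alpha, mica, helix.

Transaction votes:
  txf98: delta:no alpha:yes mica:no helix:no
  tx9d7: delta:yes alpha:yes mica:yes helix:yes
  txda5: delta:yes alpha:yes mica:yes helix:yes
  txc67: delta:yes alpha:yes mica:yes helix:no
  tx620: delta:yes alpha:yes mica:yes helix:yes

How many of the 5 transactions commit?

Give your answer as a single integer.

txf98: no from delta, mica, helix -> abort (commits=0)
tx9d7: all yes -> commit (commits=1)
txda5: all yes -> commit (commits=2)
txc67: no from helix -> abort (commits=2)
tx620: all yes -> commit (commits=3)

Answer: 3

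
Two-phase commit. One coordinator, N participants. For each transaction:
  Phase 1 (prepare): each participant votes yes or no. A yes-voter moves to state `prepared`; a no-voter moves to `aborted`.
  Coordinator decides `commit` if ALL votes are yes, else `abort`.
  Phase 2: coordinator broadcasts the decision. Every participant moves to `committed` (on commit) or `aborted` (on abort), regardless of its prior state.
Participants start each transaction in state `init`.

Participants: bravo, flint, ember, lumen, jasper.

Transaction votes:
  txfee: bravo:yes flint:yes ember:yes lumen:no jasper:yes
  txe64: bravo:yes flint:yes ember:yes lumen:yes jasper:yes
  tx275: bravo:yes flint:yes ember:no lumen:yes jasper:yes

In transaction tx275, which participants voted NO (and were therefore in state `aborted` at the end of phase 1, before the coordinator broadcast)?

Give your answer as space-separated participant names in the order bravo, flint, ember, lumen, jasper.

Answer: ember

Derivation:
Txn tx275 phase 1: bravo yes -> prepared; flint yes -> prepared; ember no -> aborted; lumen yes -> prepared; jasper yes -> prepared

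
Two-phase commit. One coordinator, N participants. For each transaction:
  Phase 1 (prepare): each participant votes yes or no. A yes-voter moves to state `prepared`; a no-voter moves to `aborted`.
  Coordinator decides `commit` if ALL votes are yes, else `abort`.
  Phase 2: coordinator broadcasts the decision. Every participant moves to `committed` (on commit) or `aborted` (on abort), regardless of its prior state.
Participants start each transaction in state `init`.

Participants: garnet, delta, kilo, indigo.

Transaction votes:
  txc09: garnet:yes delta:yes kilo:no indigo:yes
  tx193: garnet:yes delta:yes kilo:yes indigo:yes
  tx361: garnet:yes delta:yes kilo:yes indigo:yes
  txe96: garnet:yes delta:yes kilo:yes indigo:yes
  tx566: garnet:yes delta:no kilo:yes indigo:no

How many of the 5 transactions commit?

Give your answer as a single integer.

txc09: no from kilo -> abort (commits=0)
tx193: all yes -> commit (commits=1)
tx361: all yes -> commit (commits=2)
txe96: all yes -> commit (commits=3)
tx566: no from delta, indigo -> abort (commits=3)

Answer: 3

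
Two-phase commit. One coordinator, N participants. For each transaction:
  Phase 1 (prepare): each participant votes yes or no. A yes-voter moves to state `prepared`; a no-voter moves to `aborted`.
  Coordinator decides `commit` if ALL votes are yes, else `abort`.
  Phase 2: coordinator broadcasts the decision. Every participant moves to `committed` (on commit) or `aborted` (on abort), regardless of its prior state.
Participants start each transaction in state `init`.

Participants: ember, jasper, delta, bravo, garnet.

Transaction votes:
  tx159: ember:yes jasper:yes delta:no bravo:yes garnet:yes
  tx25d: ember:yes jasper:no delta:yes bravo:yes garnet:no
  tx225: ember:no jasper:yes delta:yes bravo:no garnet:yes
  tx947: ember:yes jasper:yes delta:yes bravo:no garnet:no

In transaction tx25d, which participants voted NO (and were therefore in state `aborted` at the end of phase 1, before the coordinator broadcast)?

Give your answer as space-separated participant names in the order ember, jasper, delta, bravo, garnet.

Answer: jasper garnet

Derivation:
Txn tx25d phase 1: ember yes -> prepared; jasper no -> aborted; delta yes -> prepared; bravo yes -> prepared; garnet no -> aborted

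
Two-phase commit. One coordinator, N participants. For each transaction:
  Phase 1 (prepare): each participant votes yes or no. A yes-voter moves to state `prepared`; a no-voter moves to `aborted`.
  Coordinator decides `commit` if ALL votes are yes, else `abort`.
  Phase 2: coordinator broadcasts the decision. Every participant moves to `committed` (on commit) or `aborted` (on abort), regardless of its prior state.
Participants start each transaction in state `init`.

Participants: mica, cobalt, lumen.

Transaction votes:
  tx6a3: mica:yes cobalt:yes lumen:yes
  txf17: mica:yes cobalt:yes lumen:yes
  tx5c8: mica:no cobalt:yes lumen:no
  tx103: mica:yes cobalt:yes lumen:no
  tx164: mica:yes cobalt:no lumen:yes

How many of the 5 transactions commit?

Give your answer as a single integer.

tx6a3: all yes -> commit (commits=1)
txf17: all yes -> commit (commits=2)
tx5c8: no from mica, lumen -> abort (commits=2)
tx103: no from lumen -> abort (commits=2)
tx164: no from cobalt -> abort (commits=2)

Answer: 2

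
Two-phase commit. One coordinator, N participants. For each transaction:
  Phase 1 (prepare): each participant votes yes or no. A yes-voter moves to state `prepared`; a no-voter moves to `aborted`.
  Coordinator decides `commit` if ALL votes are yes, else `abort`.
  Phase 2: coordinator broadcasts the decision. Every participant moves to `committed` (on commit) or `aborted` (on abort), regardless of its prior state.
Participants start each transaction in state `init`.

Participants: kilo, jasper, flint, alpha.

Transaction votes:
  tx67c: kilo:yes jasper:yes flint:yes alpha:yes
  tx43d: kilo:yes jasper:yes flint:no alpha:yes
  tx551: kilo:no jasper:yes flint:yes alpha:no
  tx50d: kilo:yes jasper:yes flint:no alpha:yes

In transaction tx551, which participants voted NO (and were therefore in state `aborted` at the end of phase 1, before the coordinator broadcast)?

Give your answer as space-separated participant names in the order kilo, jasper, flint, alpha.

Txn tx551 phase 1: kilo no -> aborted; jasper yes -> prepared; flint yes -> prepared; alpha no -> aborted

Answer: kilo alpha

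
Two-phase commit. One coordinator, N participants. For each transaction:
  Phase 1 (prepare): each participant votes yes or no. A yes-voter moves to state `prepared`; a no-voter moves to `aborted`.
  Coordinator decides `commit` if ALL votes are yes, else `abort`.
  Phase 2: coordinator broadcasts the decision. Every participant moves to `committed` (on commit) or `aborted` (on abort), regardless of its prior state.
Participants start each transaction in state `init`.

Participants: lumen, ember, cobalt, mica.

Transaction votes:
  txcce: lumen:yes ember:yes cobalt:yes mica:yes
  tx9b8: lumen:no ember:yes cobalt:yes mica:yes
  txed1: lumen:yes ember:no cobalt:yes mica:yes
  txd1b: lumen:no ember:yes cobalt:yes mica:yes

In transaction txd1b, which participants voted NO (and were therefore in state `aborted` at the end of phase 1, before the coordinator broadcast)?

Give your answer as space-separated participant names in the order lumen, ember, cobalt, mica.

Answer: lumen

Derivation:
Txn txd1b phase 1: lumen no -> aborted; ember yes -> prepared; cobalt yes -> prepared; mica yes -> prepared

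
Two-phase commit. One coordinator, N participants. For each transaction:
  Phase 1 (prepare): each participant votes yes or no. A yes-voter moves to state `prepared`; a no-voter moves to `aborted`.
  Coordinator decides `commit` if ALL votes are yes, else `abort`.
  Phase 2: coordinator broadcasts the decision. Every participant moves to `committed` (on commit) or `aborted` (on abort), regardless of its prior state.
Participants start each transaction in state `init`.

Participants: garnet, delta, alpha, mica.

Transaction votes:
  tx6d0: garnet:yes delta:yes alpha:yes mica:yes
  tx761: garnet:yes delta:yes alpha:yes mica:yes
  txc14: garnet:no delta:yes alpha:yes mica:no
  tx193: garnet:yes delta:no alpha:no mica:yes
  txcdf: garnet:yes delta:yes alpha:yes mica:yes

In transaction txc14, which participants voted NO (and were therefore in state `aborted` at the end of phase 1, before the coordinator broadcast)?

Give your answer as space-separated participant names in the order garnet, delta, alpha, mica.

Txn txc14 phase 1: garnet no -> aborted; delta yes -> prepared; alpha yes -> prepared; mica no -> aborted

Answer: garnet mica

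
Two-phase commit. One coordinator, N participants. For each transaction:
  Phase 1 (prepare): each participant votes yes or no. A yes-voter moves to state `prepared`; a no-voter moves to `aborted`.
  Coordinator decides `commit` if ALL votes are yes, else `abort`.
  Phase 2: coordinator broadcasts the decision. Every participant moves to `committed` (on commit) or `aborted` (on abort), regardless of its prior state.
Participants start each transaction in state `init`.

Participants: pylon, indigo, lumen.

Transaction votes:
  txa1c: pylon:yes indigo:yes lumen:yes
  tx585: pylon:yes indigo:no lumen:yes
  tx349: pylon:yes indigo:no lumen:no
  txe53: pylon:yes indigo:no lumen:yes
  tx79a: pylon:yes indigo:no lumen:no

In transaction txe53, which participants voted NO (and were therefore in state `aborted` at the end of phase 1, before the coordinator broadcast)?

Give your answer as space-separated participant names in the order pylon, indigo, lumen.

Answer: indigo

Derivation:
Txn txe53 phase 1: pylon yes -> prepared; indigo no -> aborted; lumen yes -> prepared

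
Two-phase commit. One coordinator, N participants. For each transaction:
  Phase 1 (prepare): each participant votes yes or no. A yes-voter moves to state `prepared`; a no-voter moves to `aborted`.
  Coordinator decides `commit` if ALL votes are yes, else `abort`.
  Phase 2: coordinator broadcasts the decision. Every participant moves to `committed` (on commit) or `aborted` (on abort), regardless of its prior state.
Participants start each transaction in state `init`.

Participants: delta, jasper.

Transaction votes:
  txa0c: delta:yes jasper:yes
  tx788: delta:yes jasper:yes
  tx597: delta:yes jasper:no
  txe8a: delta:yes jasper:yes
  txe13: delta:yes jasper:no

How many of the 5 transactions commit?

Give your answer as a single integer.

Answer: 3

Derivation:
txa0c: all yes -> commit (commits=1)
tx788: all yes -> commit (commits=2)
tx597: no from jasper -> abort (commits=2)
txe8a: all yes -> commit (commits=3)
txe13: no from jasper -> abort (commits=3)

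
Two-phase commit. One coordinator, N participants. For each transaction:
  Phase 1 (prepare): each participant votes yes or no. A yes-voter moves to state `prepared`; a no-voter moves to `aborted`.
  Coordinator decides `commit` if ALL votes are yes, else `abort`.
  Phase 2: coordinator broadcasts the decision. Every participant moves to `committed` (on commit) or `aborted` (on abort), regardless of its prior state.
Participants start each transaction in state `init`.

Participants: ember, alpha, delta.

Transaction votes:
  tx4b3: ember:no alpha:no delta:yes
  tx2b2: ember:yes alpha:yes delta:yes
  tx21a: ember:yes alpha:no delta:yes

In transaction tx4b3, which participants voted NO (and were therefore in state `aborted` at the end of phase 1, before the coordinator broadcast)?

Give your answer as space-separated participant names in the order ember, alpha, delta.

Answer: ember alpha

Derivation:
Txn tx4b3 phase 1: ember no -> aborted; alpha no -> aborted; delta yes -> prepared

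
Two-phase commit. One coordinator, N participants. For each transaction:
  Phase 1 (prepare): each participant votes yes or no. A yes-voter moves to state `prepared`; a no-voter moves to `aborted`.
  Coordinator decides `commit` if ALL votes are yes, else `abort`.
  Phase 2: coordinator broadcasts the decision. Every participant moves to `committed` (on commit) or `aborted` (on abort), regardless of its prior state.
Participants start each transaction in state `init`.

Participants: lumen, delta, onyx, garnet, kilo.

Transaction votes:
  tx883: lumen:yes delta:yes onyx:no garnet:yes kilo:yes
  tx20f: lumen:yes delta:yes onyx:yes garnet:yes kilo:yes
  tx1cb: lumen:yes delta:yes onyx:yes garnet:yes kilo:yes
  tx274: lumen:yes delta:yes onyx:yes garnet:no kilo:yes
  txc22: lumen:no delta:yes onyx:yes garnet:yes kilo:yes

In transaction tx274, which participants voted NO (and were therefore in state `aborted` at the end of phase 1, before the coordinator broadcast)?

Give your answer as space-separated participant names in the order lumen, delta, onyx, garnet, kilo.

Txn tx274 phase 1: lumen yes -> prepared; delta yes -> prepared; onyx yes -> prepared; garnet no -> aborted; kilo yes -> prepared

Answer: garnet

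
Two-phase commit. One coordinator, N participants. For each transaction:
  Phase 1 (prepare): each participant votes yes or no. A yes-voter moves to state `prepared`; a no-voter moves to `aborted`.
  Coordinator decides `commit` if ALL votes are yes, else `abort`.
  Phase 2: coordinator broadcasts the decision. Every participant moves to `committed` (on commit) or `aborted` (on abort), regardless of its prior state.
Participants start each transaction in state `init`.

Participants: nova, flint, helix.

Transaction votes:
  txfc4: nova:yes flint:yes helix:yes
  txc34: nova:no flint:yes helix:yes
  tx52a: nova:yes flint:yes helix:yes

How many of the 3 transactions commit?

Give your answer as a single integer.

txfc4: all yes -> commit (commits=1)
txc34: no from nova -> abort (commits=1)
tx52a: all yes -> commit (commits=2)

Answer: 2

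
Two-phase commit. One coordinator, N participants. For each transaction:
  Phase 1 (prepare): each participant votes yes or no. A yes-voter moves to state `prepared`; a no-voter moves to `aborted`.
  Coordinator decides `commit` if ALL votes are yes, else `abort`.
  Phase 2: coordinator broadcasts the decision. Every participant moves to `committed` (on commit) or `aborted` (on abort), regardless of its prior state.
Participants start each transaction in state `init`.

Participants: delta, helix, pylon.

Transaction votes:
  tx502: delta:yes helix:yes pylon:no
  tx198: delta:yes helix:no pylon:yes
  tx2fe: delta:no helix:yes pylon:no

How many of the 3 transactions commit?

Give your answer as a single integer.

tx502: no from pylon -> abort (commits=0)
tx198: no from helix -> abort (commits=0)
tx2fe: no from delta, pylon -> abort (commits=0)

Answer: 0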